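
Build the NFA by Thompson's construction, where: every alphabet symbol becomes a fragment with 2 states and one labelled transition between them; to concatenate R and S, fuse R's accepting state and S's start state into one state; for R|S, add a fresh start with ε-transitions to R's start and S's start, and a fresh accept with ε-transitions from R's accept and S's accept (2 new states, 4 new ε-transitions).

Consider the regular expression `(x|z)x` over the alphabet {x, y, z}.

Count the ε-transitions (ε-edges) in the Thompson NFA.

4

Per subexpression:
Each of the 3 symbol leaves contributes 0 ε-transitions.
  x|z — 4 ε-transitions
  (x|z)x — 4 ε-transitions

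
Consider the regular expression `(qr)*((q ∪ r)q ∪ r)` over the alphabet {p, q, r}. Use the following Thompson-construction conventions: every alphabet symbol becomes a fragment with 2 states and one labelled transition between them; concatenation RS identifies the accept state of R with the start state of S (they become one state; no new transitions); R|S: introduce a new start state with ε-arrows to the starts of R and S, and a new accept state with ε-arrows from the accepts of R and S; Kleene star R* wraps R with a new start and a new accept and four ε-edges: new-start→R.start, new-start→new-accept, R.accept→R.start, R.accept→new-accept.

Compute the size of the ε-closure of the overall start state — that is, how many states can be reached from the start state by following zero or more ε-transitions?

7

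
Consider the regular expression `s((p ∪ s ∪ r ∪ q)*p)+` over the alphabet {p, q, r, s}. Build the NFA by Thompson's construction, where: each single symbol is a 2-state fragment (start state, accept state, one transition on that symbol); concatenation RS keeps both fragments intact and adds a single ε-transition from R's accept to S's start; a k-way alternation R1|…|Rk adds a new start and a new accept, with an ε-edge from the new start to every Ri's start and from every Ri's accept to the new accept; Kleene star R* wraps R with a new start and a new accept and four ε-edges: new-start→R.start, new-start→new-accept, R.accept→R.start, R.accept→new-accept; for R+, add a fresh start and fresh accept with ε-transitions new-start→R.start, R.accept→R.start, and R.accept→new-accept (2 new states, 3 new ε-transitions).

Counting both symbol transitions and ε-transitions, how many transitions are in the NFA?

23

Bottom-up over the parse tree:
Each of the 6 symbol leaves contributes 1 transition (1 symbol, 0 ε).
  p ∪ s ∪ r ∪ q → 12 transitions (4 symbol, 8 ε)
  (p ∪ s ∪ r ∪ q)* → 16 transitions (4 symbol, 12 ε)
  (p ∪ s ∪ r ∪ q)*p → 18 transitions (5 symbol, 13 ε)
  ((p ∪ s ∪ r ∪ q)*p)+ → 21 transitions (5 symbol, 16 ε)
  s((p ∪ s ∪ r ∪ q)*p)+ → 23 transitions (6 symbol, 17 ε)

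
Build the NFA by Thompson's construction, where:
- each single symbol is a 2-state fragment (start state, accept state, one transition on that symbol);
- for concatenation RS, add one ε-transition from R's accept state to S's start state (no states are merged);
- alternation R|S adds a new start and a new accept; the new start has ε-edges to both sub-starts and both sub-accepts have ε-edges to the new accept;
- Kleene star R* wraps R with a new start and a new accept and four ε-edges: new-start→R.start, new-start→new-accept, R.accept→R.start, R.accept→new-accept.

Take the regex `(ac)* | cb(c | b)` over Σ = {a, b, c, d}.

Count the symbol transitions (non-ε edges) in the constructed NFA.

Recursing over subexpressions:
Each of the 6 symbol leaves contributes exactly 1 symbol transition.
  ac — 2 symbol transitions
  (ac)* — 2 symbol transitions
  c | b — 2 symbol transitions
  cb(c | b) — 4 symbol transitions
  (ac)* | cb(c | b) — 6 symbol transitions

6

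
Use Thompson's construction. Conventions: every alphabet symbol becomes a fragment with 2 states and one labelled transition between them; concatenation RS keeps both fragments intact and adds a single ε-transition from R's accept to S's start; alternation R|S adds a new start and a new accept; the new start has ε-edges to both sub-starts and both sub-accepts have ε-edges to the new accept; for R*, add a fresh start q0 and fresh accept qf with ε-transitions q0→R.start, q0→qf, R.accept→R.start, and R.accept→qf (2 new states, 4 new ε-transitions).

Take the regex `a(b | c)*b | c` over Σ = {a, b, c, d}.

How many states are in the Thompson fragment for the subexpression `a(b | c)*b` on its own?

12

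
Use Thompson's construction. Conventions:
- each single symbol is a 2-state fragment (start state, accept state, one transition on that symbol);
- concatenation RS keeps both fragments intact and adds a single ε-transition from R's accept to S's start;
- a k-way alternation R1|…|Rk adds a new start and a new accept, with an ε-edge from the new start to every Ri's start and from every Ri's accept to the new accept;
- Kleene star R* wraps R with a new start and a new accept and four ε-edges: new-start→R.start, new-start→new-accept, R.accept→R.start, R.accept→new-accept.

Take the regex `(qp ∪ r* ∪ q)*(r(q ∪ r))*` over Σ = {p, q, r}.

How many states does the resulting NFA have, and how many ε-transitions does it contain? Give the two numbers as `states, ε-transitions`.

24, 25

By structural recursion:
Each of the 7 symbol leaves contributes 2 states and 0 ε-transitions.
  qp = 4 states, 1 ε-transition
  r* = 4 states, 4 ε-transitions
  qp ∪ r* ∪ q = 12 states, 11 ε-transitions
  (qp ∪ r* ∪ q)* = 14 states, 15 ε-transitions
  q ∪ r = 6 states, 4 ε-transitions
  r(q ∪ r) = 8 states, 5 ε-transitions
  (r(q ∪ r))* = 10 states, 9 ε-transitions
  (qp ∪ r* ∪ q)*(r(q ∪ r))* = 24 states, 25 ε-transitions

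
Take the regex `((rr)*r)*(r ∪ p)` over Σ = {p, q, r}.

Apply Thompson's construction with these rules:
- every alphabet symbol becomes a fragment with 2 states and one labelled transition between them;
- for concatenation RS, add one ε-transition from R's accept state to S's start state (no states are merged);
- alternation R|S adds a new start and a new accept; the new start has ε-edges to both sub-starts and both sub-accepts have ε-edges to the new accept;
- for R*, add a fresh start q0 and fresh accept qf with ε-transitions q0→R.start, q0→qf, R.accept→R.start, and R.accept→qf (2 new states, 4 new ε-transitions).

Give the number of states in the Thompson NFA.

Recursing over subexpressions:
Each of the 5 symbol leaves contributes a 2-state fragment.
  rr — 4 states
  (rr)* — 6 states
  (rr)*r — 8 states
  ((rr)*r)* — 10 states
  r ∪ p — 6 states
  ((rr)*r)*(r ∪ p) — 16 states

16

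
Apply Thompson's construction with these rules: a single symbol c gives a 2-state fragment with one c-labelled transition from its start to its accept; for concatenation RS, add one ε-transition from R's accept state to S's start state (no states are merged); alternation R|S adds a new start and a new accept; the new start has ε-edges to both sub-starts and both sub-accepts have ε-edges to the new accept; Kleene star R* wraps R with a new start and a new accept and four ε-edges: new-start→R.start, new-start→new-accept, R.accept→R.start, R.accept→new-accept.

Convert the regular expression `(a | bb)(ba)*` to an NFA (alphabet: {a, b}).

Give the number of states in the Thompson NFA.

By structural recursion:
Each of the 5 symbol leaves contributes a 2-state fragment.
  bb : 4 states
  a | bb : 8 states
  ba : 4 states
  (ba)* : 6 states
  (a | bb)(ba)* : 14 states

14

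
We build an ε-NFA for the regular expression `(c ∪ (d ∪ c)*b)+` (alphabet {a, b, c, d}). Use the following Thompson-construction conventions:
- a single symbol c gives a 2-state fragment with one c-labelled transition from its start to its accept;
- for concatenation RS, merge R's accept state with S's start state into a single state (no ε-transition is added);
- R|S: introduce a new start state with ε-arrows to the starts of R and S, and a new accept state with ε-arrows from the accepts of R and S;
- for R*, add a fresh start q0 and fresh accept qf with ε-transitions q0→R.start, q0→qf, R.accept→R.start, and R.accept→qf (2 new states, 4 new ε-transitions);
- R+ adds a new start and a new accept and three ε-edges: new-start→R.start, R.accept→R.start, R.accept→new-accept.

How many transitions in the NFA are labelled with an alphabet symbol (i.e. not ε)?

4

Building bottom-up:
Each of the 4 symbol leaves contributes exactly 1 symbol transition.
  d ∪ c → 2 symbol transitions
  (d ∪ c)* → 2 symbol transitions
  (d ∪ c)*b → 3 symbol transitions
  c ∪ (d ∪ c)*b → 4 symbol transitions
  (c ∪ (d ∪ c)*b)+ → 4 symbol transitions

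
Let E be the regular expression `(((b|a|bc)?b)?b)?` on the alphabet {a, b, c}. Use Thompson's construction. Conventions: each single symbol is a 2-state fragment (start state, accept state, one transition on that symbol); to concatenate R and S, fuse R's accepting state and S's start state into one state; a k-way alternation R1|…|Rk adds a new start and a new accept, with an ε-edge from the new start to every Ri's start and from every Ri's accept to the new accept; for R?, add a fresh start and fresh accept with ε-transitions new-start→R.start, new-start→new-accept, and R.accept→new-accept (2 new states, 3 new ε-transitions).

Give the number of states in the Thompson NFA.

17

Building bottom-up:
Each of the 6 symbol leaves contributes a 2-state fragment.
  bc = 3 states
  b|a|bc = 9 states
  (b|a|bc)? = 11 states
  (b|a|bc)?b = 12 states
  ((b|a|bc)?b)? = 14 states
  ((b|a|bc)?b)?b = 15 states
  (((b|a|bc)?b)?b)? = 17 states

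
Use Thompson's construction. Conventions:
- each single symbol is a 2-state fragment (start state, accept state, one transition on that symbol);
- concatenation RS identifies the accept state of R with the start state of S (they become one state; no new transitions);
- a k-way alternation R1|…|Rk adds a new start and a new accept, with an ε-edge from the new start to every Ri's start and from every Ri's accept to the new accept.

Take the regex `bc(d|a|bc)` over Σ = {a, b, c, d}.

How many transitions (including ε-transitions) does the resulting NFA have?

12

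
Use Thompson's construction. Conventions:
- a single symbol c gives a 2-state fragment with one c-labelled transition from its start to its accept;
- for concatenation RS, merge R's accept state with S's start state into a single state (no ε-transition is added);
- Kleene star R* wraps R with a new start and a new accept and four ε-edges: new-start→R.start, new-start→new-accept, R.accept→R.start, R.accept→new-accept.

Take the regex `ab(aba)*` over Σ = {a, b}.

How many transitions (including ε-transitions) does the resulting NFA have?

9

Bottom-up over the parse tree:
Each of the 5 symbol leaves contributes 1 transition (1 symbol, 0 ε).
  aba = 3 transitions (3 symbol, 0 ε)
  (aba)* = 7 transitions (3 symbol, 4 ε)
  ab(aba)* = 9 transitions (5 symbol, 4 ε)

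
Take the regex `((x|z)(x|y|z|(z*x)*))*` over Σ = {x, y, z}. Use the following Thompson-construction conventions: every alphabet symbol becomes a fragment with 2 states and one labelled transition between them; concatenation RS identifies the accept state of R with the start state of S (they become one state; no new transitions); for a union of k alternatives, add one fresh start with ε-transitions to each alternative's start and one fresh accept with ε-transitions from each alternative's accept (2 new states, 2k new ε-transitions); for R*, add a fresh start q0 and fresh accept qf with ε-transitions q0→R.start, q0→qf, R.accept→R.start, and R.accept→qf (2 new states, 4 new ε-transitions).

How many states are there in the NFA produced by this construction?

Building bottom-up:
Each of the 7 symbol leaves contributes a 2-state fragment.
  x|z : 6 states
  z* : 4 states
  z*x : 5 states
  (z*x)* : 7 states
  x|y|z|(z*x)* : 15 states
  (x|z)(x|y|z|(z*x)*) : 20 states
  ((x|z)(x|y|z|(z*x)*))* : 22 states

22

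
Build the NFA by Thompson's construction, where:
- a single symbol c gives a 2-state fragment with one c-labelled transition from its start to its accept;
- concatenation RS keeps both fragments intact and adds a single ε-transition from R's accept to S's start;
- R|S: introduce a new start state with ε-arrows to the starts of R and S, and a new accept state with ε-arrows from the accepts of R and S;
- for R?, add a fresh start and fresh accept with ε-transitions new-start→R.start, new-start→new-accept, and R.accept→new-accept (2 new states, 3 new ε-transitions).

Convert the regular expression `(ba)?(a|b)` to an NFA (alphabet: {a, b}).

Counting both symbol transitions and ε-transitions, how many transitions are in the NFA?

13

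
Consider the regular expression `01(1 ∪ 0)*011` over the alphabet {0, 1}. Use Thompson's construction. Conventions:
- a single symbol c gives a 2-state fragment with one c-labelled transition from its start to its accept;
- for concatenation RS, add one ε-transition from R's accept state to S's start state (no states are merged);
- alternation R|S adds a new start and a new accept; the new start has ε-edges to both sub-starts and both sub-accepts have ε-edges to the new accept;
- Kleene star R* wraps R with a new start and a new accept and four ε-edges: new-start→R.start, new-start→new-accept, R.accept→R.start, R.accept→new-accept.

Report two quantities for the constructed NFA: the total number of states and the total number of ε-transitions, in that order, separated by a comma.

18, 13

By structural recursion:
Each of the 7 symbol leaves contributes 2 states and 0 ε-transitions.
  1 ∪ 0 → 6 states, 4 ε-transitions
  (1 ∪ 0)* → 8 states, 8 ε-transitions
  01(1 ∪ 0)*011 → 18 states, 13 ε-transitions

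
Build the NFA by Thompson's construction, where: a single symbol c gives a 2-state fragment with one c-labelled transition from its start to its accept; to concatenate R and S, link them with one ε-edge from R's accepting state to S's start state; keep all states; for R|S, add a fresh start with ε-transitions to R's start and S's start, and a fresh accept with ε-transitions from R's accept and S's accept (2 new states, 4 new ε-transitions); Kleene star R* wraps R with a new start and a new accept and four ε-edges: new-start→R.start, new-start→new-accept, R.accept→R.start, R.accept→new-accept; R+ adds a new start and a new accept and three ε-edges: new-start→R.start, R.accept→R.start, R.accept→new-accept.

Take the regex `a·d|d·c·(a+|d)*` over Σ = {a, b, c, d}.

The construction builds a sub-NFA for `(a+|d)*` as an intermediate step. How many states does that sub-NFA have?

10

Fragment for `(a+|d)*`:
Each of the 2 symbol leaves contributes a 2-state fragment.
  a+ → 4 states
  a+|d → 8 states
  (a+|d)* → 10 states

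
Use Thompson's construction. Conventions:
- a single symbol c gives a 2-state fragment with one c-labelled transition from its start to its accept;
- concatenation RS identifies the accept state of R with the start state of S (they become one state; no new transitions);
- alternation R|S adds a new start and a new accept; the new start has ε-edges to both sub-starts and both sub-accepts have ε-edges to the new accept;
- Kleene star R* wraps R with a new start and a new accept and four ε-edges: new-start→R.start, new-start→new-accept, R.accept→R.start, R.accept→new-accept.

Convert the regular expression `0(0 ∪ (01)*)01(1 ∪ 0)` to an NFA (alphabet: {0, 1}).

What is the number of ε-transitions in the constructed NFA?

12

Recursing over subexpressions:
Each of the 8 symbol leaves contributes 0 ε-transitions.
  01 = 0 ε-transitions
  (01)* = 4 ε-transitions
  0 ∪ (01)* = 8 ε-transitions
  1 ∪ 0 = 4 ε-transitions
  0(0 ∪ (01)*)01(1 ∪ 0) = 12 ε-transitions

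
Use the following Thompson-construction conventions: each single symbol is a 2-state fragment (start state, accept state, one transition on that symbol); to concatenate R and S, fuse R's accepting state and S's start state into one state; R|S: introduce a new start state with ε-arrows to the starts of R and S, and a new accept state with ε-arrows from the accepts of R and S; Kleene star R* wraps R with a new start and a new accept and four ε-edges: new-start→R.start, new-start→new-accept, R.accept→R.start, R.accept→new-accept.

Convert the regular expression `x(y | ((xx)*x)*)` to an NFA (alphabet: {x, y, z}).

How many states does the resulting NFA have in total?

Bottom-up over the parse tree:
Each of the 5 symbol leaves contributes a 2-state fragment.
  xx — 3 states
  (xx)* — 5 states
  (xx)*x — 6 states
  ((xx)*x)* — 8 states
  y | ((xx)*x)* — 12 states
  x(y | ((xx)*x)*) — 13 states

13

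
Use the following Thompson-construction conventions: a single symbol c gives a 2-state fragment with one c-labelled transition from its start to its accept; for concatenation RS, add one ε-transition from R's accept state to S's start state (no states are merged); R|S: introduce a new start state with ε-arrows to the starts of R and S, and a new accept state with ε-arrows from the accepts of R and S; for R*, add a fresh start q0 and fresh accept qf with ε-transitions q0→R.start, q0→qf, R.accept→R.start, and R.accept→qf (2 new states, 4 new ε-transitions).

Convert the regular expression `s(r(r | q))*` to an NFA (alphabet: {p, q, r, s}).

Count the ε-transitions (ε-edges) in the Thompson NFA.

Bottom-up over the parse tree:
Each of the 4 symbol leaves contributes 0 ε-transitions.
  r | q — 4 ε-transitions
  r(r | q) — 5 ε-transitions
  (r(r | q))* — 9 ε-transitions
  s(r(r | q))* — 10 ε-transitions

10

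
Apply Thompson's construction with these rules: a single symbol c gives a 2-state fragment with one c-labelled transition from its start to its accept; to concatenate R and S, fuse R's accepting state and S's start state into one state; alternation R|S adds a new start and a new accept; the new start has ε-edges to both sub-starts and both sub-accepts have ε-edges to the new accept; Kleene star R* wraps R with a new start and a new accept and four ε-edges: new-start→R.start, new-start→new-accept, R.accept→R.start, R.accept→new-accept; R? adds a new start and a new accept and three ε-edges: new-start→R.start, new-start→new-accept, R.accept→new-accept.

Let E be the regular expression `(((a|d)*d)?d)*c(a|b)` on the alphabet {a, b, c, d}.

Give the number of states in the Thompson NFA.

20

Building bottom-up:
Each of the 7 symbol leaves contributes a 2-state fragment.
  a|d : 6 states
  (a|d)* : 8 states
  (a|d)*d : 9 states
  ((a|d)*d)? : 11 states
  ((a|d)*d)?d : 12 states
  (((a|d)*d)?d)* : 14 states
  a|b : 6 states
  (((a|d)*d)?d)*c(a|b) : 20 states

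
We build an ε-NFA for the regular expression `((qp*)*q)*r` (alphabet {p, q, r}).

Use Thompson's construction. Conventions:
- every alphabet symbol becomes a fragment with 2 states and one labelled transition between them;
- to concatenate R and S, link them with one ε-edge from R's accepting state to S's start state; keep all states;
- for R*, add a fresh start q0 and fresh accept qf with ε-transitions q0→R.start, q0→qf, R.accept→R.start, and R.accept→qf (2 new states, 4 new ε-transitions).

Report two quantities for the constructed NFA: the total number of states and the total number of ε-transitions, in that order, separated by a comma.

Bottom-up over the parse tree:
Each of the 4 symbol leaves contributes 2 states and 0 ε-transitions.
  p* — 4 states, 4 ε-transitions
  qp* — 6 states, 5 ε-transitions
  (qp*)* — 8 states, 9 ε-transitions
  (qp*)*q — 10 states, 10 ε-transitions
  ((qp*)*q)* — 12 states, 14 ε-transitions
  ((qp*)*q)*r — 14 states, 15 ε-transitions

14, 15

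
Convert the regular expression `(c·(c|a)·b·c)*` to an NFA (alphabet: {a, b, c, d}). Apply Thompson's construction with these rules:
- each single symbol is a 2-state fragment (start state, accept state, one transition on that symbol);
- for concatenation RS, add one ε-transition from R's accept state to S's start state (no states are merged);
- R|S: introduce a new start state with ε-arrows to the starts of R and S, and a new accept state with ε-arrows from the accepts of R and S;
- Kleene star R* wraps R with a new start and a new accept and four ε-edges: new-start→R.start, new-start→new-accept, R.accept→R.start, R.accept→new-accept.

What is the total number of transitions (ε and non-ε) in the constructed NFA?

16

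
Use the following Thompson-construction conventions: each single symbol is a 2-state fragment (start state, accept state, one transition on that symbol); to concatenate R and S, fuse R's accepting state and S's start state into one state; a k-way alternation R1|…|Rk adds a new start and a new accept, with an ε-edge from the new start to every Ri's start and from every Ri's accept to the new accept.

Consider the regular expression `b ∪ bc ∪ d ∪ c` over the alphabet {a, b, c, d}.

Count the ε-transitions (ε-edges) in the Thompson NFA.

8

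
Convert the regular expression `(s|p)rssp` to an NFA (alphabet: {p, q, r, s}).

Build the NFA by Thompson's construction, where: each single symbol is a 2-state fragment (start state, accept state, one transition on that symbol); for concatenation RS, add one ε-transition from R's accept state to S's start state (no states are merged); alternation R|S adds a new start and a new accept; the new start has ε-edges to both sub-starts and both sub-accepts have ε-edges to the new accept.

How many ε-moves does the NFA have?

8

Bottom-up over the parse tree:
Each of the 6 symbol leaves contributes 0 ε-transitions.
  s|p → 4 ε-transitions
  (s|p)rssp → 8 ε-transitions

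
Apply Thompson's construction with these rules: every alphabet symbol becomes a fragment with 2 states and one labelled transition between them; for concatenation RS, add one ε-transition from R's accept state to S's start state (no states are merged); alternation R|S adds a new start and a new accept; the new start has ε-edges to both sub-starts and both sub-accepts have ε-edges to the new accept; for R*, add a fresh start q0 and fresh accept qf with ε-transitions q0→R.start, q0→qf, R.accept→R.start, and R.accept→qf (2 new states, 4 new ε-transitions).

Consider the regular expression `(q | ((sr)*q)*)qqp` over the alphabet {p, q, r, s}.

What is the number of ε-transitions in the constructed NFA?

Per subexpression:
Each of the 7 symbol leaves contributes 0 ε-transitions.
  sr — 1 ε-transition
  (sr)* — 5 ε-transitions
  (sr)*q — 6 ε-transitions
  ((sr)*q)* — 10 ε-transitions
  q | ((sr)*q)* — 14 ε-transitions
  (q | ((sr)*q)*)qqp — 17 ε-transitions

17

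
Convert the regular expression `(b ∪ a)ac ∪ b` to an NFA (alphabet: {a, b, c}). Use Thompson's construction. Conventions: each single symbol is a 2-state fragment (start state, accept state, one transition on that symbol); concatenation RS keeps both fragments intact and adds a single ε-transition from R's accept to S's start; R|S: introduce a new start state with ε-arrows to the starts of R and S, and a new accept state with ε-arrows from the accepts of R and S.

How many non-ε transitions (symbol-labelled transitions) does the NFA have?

5

By structural recursion:
Each of the 5 symbol leaves contributes exactly 1 symbol transition.
  b ∪ a — 2 symbol transitions
  (b ∪ a)ac — 4 symbol transitions
  (b ∪ a)ac ∪ b — 5 symbol transitions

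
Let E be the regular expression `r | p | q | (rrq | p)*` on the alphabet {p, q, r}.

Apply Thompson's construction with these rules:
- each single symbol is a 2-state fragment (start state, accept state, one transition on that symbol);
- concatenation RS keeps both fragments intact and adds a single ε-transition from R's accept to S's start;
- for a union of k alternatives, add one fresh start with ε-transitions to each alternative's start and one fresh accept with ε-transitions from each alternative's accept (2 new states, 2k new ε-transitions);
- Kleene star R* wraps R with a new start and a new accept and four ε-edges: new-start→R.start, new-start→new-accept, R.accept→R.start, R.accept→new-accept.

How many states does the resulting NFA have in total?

Building bottom-up:
Each of the 7 symbol leaves contributes a 2-state fragment.
  rrq = 6 states
  rrq | p = 10 states
  (rrq | p)* = 12 states
  r | p | q | (rrq | p)* = 20 states

20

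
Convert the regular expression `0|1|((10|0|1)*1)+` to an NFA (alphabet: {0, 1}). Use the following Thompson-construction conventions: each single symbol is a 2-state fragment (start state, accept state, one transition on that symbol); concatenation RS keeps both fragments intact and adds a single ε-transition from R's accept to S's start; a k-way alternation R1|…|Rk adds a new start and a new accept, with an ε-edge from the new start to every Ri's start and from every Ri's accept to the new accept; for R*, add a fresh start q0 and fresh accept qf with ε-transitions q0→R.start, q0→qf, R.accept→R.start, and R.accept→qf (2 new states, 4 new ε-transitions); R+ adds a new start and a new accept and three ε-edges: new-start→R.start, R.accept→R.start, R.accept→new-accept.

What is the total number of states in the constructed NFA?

22

Bottom-up over the parse tree:
Each of the 7 symbol leaves contributes a 2-state fragment.
  10 — 4 states
  10|0|1 — 10 states
  (10|0|1)* — 12 states
  (10|0|1)*1 — 14 states
  ((10|0|1)*1)+ — 16 states
  0|1|((10|0|1)*1)+ — 22 states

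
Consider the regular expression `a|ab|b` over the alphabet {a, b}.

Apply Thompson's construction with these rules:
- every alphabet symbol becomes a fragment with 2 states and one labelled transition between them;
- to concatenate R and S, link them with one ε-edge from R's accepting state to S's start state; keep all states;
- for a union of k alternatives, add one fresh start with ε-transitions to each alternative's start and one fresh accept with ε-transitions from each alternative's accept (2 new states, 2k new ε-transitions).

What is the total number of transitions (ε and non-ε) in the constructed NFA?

11

By structural recursion:
Each of the 4 symbol leaves contributes 1 transition (1 symbol, 0 ε).
  ab : 3 transitions (2 symbol, 1 ε)
  a|ab|b : 11 transitions (4 symbol, 7 ε)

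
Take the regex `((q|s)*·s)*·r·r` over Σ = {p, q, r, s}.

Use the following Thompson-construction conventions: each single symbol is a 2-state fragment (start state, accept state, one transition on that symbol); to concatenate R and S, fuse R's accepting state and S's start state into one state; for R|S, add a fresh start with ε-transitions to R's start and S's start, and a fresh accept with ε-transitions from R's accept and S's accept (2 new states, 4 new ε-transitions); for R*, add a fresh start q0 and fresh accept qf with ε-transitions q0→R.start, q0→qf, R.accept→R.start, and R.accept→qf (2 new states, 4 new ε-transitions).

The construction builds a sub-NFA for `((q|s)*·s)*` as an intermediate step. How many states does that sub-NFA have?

Fragment for `((q|s)*·s)*`:
Each of the 3 symbol leaves contributes a 2-state fragment.
  q|s = 6 states
  (q|s)* = 8 states
  (q|s)*·s = 9 states
  ((q|s)*·s)* = 11 states

11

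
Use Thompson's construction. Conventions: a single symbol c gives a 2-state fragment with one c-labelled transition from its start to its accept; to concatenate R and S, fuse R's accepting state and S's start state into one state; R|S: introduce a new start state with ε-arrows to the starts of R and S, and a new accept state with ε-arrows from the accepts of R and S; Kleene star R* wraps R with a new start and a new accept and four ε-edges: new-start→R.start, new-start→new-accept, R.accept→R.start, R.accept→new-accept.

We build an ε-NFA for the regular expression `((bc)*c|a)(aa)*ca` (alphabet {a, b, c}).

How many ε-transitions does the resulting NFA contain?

12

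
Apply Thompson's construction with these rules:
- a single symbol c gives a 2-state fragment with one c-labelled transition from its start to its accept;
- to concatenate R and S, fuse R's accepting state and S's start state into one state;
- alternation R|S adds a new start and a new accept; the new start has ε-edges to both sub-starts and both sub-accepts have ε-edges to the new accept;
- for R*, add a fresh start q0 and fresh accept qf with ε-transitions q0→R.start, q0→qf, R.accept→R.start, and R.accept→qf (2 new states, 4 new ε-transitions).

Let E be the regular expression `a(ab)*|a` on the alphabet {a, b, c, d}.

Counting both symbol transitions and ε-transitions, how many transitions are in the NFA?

Building bottom-up:
Each of the 4 symbol leaves contributes 1 transition (1 symbol, 0 ε).
  ab — 2 transitions (2 symbol, 0 ε)
  (ab)* — 6 transitions (2 symbol, 4 ε)
  a(ab)* — 7 transitions (3 symbol, 4 ε)
  a(ab)*|a — 12 transitions (4 symbol, 8 ε)

12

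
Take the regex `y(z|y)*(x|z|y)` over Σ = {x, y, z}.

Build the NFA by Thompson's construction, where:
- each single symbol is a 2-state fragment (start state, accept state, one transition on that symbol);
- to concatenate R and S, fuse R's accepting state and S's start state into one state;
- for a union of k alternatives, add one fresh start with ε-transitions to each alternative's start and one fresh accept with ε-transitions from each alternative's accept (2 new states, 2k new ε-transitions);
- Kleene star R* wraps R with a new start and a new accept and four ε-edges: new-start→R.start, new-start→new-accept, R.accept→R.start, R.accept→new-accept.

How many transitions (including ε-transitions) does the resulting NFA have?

Per subexpression:
Each of the 6 symbol leaves contributes 1 transition (1 symbol, 0 ε).
  z|y : 6 transitions (2 symbol, 4 ε)
  (z|y)* : 10 transitions (2 symbol, 8 ε)
  x|z|y : 9 transitions (3 symbol, 6 ε)
  y(z|y)*(x|z|y) : 20 transitions (6 symbol, 14 ε)

20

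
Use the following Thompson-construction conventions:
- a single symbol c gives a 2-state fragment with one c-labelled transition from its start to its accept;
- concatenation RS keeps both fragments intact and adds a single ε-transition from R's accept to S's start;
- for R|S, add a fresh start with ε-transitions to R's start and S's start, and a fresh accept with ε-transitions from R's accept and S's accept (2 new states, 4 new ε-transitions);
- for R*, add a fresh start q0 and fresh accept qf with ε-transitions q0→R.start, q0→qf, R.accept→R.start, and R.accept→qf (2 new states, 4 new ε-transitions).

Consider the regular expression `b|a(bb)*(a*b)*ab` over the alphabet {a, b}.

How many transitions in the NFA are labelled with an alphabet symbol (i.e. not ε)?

8

Bottom-up over the parse tree:
Each of the 8 symbol leaves contributes exactly 1 symbol transition.
  bb → 2 symbol transitions
  (bb)* → 2 symbol transitions
  a* → 1 symbol transition
  a*b → 2 symbol transitions
  (a*b)* → 2 symbol transitions
  a(bb)*(a*b)*ab → 7 symbol transitions
  b|a(bb)*(a*b)*ab → 8 symbol transitions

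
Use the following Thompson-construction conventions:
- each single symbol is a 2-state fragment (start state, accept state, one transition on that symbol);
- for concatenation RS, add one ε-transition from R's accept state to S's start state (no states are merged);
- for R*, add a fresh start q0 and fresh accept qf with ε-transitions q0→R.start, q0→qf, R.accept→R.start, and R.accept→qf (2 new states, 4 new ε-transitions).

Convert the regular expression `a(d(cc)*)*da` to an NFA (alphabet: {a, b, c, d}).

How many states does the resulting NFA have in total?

16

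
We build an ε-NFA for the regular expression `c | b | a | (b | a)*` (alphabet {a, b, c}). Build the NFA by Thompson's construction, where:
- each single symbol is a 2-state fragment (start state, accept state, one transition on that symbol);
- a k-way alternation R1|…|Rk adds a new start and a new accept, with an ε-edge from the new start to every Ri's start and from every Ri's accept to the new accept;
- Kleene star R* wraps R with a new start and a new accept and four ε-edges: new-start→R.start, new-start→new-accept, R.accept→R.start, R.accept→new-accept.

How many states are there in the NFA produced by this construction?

16

Recursing over subexpressions:
Each of the 5 symbol leaves contributes a 2-state fragment.
  b | a — 6 states
  (b | a)* — 8 states
  c | b | a | (b | a)* — 16 states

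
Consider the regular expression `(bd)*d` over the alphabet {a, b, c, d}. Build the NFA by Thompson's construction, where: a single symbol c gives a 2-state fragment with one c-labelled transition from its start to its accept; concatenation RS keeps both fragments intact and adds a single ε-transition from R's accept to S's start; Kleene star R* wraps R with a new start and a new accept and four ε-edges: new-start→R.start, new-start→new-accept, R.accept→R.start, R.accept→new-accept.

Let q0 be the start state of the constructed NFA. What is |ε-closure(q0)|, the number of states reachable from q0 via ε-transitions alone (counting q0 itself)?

Compute the ε-closure size of each fragment's start state recursively; a symbol fragment's start has no outgoing ε-edge, so its closure is just itself (size 1).
  bd → |ε-closure| equals the left operand's closure size = 1 (its accept is not ε-reachable, so the closure stops there)
  (bd)* → the star's fresh start ε-reaches both the body's start and the fresh accept: |ε-closure| = 2 + 1 = 3
  (bd)*d → the left operand accepts ε, so the closure extends into the next operand (via the concat ε-link); |ε-closure| = 3 + 1 = 4

4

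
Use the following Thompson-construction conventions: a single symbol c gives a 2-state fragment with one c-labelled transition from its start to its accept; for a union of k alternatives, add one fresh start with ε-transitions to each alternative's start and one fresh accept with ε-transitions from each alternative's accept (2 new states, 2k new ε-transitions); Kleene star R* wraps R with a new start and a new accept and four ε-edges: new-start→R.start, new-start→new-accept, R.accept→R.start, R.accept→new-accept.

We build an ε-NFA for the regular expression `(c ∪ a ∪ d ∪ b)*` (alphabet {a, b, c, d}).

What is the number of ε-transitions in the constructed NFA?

12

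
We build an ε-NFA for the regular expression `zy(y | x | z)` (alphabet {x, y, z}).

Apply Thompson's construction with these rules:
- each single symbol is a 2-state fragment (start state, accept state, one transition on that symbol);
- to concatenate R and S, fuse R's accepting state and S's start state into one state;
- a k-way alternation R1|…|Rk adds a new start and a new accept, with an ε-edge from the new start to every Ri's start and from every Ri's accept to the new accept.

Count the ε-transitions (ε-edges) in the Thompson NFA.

6

By structural recursion:
Each of the 5 symbol leaves contributes 0 ε-transitions.
  y | x | z — 6 ε-transitions
  zy(y | x | z) — 6 ε-transitions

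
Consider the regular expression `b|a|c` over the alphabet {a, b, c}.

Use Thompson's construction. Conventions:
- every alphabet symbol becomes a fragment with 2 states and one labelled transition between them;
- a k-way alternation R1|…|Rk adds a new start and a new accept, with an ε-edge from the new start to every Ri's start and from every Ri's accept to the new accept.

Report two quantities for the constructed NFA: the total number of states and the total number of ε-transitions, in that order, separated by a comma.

8, 6

By structural recursion:
Each of the 3 symbol leaves contributes 2 states and 0 ε-transitions.
  b|a|c : 8 states, 6 ε-transitions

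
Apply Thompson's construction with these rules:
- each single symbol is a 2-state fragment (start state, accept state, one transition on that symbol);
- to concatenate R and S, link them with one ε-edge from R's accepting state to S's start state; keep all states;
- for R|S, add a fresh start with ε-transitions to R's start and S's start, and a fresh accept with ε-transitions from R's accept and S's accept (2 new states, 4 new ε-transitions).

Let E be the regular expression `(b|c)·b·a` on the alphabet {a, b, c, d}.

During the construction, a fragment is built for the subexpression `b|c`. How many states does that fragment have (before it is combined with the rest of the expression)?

6

Fragment for `b|c`:
Each of the 2 symbol leaves contributes a 2-state fragment.
  b|c — 6 states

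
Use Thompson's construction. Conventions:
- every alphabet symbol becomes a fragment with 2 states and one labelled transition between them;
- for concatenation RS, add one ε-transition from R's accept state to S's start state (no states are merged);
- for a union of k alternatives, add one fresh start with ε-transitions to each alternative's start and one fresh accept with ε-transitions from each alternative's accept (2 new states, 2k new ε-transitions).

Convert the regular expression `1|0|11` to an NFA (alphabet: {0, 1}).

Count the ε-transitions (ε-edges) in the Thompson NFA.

Recursing over subexpressions:
Each of the 4 symbol leaves contributes 0 ε-transitions.
  11 : 1 ε-transition
  1|0|11 : 7 ε-transitions

7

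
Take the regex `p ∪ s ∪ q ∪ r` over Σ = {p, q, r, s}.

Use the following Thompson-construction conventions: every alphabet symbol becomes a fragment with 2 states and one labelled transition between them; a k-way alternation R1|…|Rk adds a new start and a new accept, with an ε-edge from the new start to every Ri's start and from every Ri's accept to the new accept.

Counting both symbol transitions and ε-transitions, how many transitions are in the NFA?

Building bottom-up:
Each of the 4 symbol leaves contributes 1 transition (1 symbol, 0 ε).
  p ∪ s ∪ q ∪ r — 12 transitions (4 symbol, 8 ε)

12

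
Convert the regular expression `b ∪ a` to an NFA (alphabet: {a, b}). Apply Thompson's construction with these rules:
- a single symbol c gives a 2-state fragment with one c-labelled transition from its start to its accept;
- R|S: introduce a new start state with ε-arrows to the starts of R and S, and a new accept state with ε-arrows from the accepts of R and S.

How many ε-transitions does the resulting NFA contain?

4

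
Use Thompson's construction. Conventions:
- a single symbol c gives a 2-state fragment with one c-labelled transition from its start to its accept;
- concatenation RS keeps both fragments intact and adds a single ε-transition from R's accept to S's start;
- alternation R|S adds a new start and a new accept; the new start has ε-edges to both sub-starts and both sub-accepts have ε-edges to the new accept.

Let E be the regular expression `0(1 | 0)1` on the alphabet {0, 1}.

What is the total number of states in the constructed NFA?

10

Recursing over subexpressions:
Each of the 4 symbol leaves contributes a 2-state fragment.
  1 | 0 → 6 states
  0(1 | 0)1 → 10 states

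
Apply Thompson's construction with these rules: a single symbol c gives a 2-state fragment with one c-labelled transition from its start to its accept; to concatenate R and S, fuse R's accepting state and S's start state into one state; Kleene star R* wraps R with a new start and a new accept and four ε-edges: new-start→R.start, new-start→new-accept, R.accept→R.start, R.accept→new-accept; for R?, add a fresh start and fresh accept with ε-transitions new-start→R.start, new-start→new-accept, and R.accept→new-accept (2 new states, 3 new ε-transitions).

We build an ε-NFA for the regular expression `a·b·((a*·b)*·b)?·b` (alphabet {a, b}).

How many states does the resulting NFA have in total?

13

By structural recursion:
Each of the 6 symbol leaves contributes a 2-state fragment.
  a* → 4 states
  a*·b → 5 states
  (a*·b)* → 7 states
  (a*·b)*·b → 8 states
  ((a*·b)*·b)? → 10 states
  a·b·((a*·b)*·b)?·b → 13 states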